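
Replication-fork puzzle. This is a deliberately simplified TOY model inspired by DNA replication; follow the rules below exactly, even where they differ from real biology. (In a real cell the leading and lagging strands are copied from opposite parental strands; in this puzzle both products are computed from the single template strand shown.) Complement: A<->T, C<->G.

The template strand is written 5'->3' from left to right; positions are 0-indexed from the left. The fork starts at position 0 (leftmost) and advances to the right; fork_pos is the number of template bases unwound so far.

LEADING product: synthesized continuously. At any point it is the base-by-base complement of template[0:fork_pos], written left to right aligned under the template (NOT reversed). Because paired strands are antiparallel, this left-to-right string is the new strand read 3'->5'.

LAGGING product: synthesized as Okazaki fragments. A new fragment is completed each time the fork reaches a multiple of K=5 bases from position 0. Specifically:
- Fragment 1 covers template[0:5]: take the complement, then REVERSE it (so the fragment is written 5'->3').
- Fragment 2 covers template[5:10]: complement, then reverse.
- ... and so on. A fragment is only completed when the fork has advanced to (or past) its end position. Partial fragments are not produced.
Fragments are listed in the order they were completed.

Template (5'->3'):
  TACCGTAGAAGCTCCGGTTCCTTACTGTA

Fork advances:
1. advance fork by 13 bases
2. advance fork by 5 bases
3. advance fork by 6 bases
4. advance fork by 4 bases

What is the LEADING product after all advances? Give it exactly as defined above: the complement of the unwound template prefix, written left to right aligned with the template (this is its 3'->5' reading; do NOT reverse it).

Answer: ATGGCATCTTCGAGGCCAAGGAATGACA

Derivation:
Step 1: advance 13 -> fork_pos = 0 + 13 = 13.
Step 2: advance 5 -> fork_pos = 13 + 5 = 18.
Step 3: advance 6 -> fork_pos = 18 + 6 = 24.
Step 4: advance 4 -> fork_pos = 24 + 4 = 28.
Unwound prefix: template[0:28] = TACCGTAGAAGCTCCGGTTCCTTACTGT
Complement it base by base (A<->T, C<->G), keeping left-to-right order:
  [0:5] TACCG -> ATGGC
  [5:10] TAGAA -> ATCTT
  [10:15] GCTCC -> CGAGG
  [15:20] GGTTC -> CCAAG
  [20:25] CTTAC -> GAATG
  [25:28] TGT -> ACA
Concatenate: ATGGCATCTTCGAGGCCAAGGAATGACA (length 28; written aligned with the template, i.e. 3'->5').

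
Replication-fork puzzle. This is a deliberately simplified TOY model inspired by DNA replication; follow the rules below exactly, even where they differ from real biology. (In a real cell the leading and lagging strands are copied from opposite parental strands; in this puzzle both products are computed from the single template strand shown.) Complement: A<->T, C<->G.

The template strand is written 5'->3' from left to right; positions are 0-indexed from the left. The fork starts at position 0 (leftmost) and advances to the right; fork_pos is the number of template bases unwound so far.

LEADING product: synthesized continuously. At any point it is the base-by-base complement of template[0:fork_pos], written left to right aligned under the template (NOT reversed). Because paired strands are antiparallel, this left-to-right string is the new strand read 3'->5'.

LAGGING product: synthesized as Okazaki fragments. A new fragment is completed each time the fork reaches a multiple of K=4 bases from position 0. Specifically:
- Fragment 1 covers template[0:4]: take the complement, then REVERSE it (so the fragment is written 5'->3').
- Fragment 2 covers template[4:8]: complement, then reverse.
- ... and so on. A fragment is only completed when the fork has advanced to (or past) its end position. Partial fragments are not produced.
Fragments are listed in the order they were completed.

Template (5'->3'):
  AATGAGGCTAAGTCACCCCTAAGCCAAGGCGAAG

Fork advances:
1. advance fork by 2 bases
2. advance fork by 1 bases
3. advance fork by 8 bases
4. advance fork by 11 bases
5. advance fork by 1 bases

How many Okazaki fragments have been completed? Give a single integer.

Answer: 5

Derivation:
Step 1: advance 2 -> fork_pos = 0 + 2 = 2. Next multiple of 4 is 4 (not reached); still 0 fragment(s).
Step 2: advance 1 -> fork_pos = 2 + 1 = 3. Next multiple of 4 is 4 (not reached); still 0 fragment(s).
Step 3: advance 8 -> fork_pos = 3 + 8 = 11. Reached multiple(s) of 4: 4, 8 -> fragments 1-2 completed (2 total).
Step 4: advance 11 -> fork_pos = 11 + 11 = 22. Reached multiple(s) of 4: 12, 16, 20 -> fragments 3-5 completed (5 total).
Step 5: advance 1 -> fork_pos = 22 + 1 = 23. Next multiple of 4 is 24 (not reached); still 5 fragment(s).
Check: final fork_pos = 23; the multiples of 4 that are <= 23 are 4..20 -> 23 // 4 = 5 completed fragment(s).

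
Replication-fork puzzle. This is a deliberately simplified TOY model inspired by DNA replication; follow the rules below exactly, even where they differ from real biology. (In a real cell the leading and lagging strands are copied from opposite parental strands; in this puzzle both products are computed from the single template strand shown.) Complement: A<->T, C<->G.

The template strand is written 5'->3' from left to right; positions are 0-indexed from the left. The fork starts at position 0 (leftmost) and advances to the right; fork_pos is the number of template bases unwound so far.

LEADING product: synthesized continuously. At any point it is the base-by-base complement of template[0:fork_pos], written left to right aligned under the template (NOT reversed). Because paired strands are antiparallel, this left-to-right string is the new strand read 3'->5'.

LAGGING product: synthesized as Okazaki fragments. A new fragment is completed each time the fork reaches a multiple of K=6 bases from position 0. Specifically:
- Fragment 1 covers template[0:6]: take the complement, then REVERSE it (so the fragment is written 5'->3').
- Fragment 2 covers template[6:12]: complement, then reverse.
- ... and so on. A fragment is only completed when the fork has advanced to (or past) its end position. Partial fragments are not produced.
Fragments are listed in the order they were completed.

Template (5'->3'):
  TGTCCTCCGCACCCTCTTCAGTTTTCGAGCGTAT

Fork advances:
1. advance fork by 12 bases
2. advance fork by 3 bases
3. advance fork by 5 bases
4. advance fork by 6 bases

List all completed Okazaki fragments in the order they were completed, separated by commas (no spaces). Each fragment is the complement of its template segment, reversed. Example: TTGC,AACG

Answer: AGGACA,GTGCGG,AAGAGG,AAACTG

Derivation:
Step 1: advance 12 -> fork_pos = 0 + 12 = 12. Reached multiple(s) of 6: 6, 12 -> fragments 1-2 completed (2 total).
Step 2: advance 3 -> fork_pos = 12 + 3 = 15. Next multiple of 6 is 18 (not reached); still 2 fragment(s).
Step 3: advance 5 -> fork_pos = 15 + 5 = 20. Reached multiple(s) of 6: 18 -> fragment 3 completed (3 total).
Step 4: advance 6 -> fork_pos = 20 + 6 = 26. Reached multiple(s) of 6: 24 -> fragment 4 completed (4 total).
Final fork_pos = 26, so 4 fragment(s) are complete. Build each: template segment -> complement -> reverse.
Fragment 1: template[0:6] = TGTCCT -> complement ACAGGA -> reversed AGGACA
Fragment 2: template[6:12] = CCGCAC -> complement GGCGTG -> reversed GTGCGG
Fragment 3: template[12:18] = CCTCTT -> complement GGAGAA -> reversed AAGAGG
Fragment 4: template[18:24] = CAGTTT -> complement GTCAAA -> reversed AAACTG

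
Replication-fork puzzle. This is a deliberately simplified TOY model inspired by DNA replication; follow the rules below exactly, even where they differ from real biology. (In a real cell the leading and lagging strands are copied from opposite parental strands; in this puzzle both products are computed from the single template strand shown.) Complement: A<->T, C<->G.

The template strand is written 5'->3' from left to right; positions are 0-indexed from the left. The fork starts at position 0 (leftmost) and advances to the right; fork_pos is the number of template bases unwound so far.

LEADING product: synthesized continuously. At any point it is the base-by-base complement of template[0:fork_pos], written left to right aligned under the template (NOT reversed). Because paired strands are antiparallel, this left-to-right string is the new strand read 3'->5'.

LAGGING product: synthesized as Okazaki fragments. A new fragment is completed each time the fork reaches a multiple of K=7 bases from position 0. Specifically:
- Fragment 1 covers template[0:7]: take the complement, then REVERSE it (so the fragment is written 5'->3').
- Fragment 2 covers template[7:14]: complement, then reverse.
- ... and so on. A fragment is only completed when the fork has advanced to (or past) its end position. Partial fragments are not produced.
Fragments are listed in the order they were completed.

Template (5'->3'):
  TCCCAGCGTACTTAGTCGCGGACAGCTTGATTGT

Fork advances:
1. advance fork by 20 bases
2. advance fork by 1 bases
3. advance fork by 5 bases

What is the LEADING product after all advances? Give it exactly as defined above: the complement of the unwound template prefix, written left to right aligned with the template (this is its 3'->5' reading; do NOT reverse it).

Step 1: advance 20 -> fork_pos = 0 + 20 = 20.
Step 2: advance 1 -> fork_pos = 20 + 1 = 21.
Step 3: advance 5 -> fork_pos = 21 + 5 = 26.
Unwound prefix: template[0:26] = TCCCAGCGTACTTAGTCGCGGACAGC
Complement it base by base (A<->T, C<->G), keeping left-to-right order:
  [0:5] TCCCA -> AGGGT
  [5:10] GCGTA -> CGCAT
  [10:15] CTTAG -> GAATC
  [15:20] TCGCG -> AGCGC
  [20:25] GACAG -> CTGTC
  [25:26] C -> G
Concatenate: AGGGTCGCATGAATCAGCGCCTGTCG (length 26; written aligned with the template, i.e. 3'->5').

Answer: AGGGTCGCATGAATCAGCGCCTGTCG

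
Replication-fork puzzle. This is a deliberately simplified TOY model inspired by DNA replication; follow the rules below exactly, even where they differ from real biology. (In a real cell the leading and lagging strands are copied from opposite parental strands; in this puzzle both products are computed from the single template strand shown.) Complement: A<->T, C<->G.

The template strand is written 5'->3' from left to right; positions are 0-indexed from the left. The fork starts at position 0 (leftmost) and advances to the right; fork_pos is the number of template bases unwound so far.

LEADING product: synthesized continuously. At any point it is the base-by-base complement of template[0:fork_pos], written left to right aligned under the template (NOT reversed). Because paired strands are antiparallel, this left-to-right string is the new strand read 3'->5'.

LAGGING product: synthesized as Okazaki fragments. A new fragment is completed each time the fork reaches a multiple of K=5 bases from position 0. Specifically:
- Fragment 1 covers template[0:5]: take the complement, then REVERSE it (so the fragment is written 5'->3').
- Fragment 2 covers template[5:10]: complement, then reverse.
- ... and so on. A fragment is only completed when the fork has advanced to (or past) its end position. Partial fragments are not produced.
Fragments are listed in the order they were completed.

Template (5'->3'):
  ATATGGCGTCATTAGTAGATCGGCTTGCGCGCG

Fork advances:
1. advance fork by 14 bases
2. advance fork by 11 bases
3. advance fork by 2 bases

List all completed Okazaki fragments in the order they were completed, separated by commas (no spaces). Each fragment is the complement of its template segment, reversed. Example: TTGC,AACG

Step 1: advance 14 -> fork_pos = 0 + 14 = 14. Reached multiple(s) of 5: 5, 10 -> fragments 1-2 completed (2 total).
Step 2: advance 11 -> fork_pos = 14 + 11 = 25. Reached multiple(s) of 5: 15, 20, 25 -> fragments 3-5 completed (5 total).
Step 3: advance 2 -> fork_pos = 25 + 2 = 27. Next multiple of 5 is 30 (not reached); still 5 fragment(s).
Final fork_pos = 27, so 5 fragment(s) are complete. Build each: template segment -> complement -> reverse.
Fragment 1: template[0:5] = ATATG -> complement TATAC -> reversed CATAT
Fragment 2: template[5:10] = GCGTC -> complement CGCAG -> reversed GACGC
Fragment 3: template[10:15] = ATTAG -> complement TAATC -> reversed CTAAT
Fragment 4: template[15:20] = TAGAT -> complement ATCTA -> reversed ATCTA
Fragment 5: template[20:25] = CGGCT -> complement GCCGA -> reversed AGCCG

Answer: CATAT,GACGC,CTAAT,ATCTA,AGCCG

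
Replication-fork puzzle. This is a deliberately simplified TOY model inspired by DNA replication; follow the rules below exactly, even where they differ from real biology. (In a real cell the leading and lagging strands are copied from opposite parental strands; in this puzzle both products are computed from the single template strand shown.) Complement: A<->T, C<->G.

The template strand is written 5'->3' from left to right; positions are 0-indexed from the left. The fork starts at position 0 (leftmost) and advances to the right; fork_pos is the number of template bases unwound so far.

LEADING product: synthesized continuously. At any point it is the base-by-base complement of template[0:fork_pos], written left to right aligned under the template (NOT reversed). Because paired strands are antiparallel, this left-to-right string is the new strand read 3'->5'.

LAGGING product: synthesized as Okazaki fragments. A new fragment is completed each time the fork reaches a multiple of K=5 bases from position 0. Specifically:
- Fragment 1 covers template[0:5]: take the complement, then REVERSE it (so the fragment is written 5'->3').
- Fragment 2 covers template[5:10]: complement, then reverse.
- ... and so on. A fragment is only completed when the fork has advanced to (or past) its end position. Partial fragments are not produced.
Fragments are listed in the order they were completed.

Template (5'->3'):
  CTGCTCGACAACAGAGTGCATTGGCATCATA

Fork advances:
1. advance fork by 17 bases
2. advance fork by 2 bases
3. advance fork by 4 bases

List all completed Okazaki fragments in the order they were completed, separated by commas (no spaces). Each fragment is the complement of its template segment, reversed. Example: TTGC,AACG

Step 1: advance 17 -> fork_pos = 0 + 17 = 17. Reached multiple(s) of 5: 5, 10, 15 -> fragments 1-3 completed (3 total).
Step 2: advance 2 -> fork_pos = 17 + 2 = 19. Next multiple of 5 is 20 (not reached); still 3 fragment(s).
Step 3: advance 4 -> fork_pos = 19 + 4 = 23. Reached multiple(s) of 5: 20 -> fragment 4 completed (4 total).
Final fork_pos = 23, so 4 fragment(s) are complete. Build each: template segment -> complement -> reverse.
Fragment 1: template[0:5] = CTGCT -> complement GACGA -> reversed AGCAG
Fragment 2: template[5:10] = CGACA -> complement GCTGT -> reversed TGTCG
Fragment 3: template[10:15] = ACAGA -> complement TGTCT -> reversed TCTGT
Fragment 4: template[15:20] = GTGCA -> complement CACGT -> reversed TGCAC

Answer: AGCAG,TGTCG,TCTGT,TGCAC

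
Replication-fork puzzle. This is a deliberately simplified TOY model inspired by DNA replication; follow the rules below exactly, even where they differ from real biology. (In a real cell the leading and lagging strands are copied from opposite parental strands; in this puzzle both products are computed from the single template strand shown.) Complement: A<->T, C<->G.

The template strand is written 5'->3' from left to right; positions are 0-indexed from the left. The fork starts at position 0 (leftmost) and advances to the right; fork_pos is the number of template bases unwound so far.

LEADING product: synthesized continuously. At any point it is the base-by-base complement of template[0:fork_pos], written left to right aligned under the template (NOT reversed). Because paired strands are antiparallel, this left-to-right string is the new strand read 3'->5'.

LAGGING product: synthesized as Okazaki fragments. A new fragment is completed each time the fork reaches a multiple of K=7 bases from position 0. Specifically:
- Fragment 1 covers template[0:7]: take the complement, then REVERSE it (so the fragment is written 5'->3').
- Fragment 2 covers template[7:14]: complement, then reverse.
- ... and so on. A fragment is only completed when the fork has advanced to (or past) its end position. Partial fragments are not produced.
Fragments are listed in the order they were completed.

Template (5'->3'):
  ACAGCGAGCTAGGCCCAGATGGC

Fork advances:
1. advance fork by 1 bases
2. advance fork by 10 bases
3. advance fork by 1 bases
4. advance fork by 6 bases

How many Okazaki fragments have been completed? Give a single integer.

Step 1: advance 1 -> fork_pos = 0 + 1 = 1. Next multiple of 7 is 7 (not reached); still 0 fragment(s).
Step 2: advance 10 -> fork_pos = 1 + 10 = 11. Reached multiple(s) of 7: 7 -> fragment 1 completed (1 total).
Step 3: advance 1 -> fork_pos = 11 + 1 = 12. Next multiple of 7 is 14 (not reached); still 1 fragment(s).
Step 4: advance 6 -> fork_pos = 12 + 6 = 18. Reached multiple(s) of 7: 14 -> fragment 2 completed (2 total).
Check: final fork_pos = 18; the multiples of 7 that are <= 18 are 7..14 -> 18 // 7 = 2 completed fragment(s).

Answer: 2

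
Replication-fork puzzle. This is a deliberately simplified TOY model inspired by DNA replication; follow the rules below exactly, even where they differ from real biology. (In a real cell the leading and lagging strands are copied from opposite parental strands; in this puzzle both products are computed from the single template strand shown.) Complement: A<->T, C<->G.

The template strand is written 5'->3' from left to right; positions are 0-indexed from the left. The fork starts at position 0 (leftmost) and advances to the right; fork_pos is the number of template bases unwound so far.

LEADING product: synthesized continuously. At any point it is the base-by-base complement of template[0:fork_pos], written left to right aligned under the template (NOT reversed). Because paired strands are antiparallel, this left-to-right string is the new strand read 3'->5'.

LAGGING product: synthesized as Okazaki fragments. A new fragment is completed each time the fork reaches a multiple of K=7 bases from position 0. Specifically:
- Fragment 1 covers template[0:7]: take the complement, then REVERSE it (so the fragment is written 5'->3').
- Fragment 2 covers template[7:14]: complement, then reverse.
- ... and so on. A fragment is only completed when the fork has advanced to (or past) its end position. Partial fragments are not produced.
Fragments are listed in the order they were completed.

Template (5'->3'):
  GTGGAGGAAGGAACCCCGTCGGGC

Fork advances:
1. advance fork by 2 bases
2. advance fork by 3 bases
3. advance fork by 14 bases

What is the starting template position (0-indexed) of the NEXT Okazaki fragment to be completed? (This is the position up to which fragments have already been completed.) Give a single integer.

Answer: 14

Derivation:
Step 1: advance 2 -> fork_pos = 0 + 2 = 2. Next multiple of 7 is 7 (not reached); still 0 fragment(s).
Step 2: advance 3 -> fork_pos = 2 + 3 = 5. Next multiple of 7 is 7 (not reached); still 0 fragment(s).
Step 3: advance 14 -> fork_pos = 5 + 14 = 19. Reached multiple(s) of 7: 7, 14 -> fragments 1-2 completed (2 total).
2 fragment(s) completed, covering template[0:14] (2 x 7 = 14). The next fragment, fragment 3, covers template[14:21], so it starts at position 14.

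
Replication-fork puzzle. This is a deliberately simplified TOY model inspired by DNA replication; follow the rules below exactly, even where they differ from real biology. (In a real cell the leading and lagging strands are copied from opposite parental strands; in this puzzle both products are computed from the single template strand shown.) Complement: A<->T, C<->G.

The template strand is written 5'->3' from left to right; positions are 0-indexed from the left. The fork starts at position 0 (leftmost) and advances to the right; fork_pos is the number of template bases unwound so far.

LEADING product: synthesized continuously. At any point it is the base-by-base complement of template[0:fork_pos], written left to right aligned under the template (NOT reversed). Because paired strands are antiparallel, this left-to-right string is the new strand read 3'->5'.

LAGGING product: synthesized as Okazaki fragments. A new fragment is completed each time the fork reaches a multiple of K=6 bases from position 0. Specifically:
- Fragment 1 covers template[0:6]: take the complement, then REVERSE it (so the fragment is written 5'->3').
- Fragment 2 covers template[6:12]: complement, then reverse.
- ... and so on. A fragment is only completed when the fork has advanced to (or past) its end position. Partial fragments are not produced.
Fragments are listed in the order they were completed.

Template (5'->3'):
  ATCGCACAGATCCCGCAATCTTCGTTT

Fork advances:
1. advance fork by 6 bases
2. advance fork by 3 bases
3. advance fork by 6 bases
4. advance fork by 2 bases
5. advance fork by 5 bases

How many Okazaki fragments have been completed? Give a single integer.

Answer: 3

Derivation:
Step 1: advance 6 -> fork_pos = 0 + 6 = 6. Reached multiple(s) of 6: 6 -> fragment 1 completed (1 total).
Step 2: advance 3 -> fork_pos = 6 + 3 = 9. Next multiple of 6 is 12 (not reached); still 1 fragment(s).
Step 3: advance 6 -> fork_pos = 9 + 6 = 15. Reached multiple(s) of 6: 12 -> fragment 2 completed (2 total).
Step 4: advance 2 -> fork_pos = 15 + 2 = 17. Next multiple of 6 is 18 (not reached); still 2 fragment(s).
Step 5: advance 5 -> fork_pos = 17 + 5 = 22. Reached multiple(s) of 6: 18 -> fragment 3 completed (3 total).
Check: final fork_pos = 22; the multiples of 6 that are <= 22 are 6..18 -> 22 // 6 = 3 completed fragment(s).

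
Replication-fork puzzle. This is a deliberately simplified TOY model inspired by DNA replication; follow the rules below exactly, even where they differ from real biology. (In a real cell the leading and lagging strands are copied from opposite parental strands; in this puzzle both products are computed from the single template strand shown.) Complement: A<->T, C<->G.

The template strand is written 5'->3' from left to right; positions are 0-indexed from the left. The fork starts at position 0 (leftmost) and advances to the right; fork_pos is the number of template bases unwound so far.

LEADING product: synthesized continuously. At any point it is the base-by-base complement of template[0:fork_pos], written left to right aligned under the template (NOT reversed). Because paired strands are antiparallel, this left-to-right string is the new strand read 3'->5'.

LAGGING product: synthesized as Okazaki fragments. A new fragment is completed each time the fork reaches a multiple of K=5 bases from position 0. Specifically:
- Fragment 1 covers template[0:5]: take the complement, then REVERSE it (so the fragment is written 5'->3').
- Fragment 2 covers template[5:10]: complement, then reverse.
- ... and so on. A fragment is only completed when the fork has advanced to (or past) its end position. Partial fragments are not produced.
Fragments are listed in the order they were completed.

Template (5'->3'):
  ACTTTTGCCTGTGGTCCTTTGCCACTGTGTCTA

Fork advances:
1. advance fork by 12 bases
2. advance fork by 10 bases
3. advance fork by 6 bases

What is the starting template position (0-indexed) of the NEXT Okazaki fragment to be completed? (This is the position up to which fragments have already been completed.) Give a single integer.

Answer: 25

Derivation:
Step 1: advance 12 -> fork_pos = 0 + 12 = 12. Reached multiple(s) of 5: 5, 10 -> fragments 1-2 completed (2 total).
Step 2: advance 10 -> fork_pos = 12 + 10 = 22. Reached multiple(s) of 5: 15, 20 -> fragments 3-4 completed (4 total).
Step 3: advance 6 -> fork_pos = 22 + 6 = 28. Reached multiple(s) of 5: 25 -> fragment 5 completed (5 total).
5 fragment(s) completed, covering template[0:25] (5 x 5 = 25). The next fragment, fragment 6, covers template[25:30], so it starts at position 25.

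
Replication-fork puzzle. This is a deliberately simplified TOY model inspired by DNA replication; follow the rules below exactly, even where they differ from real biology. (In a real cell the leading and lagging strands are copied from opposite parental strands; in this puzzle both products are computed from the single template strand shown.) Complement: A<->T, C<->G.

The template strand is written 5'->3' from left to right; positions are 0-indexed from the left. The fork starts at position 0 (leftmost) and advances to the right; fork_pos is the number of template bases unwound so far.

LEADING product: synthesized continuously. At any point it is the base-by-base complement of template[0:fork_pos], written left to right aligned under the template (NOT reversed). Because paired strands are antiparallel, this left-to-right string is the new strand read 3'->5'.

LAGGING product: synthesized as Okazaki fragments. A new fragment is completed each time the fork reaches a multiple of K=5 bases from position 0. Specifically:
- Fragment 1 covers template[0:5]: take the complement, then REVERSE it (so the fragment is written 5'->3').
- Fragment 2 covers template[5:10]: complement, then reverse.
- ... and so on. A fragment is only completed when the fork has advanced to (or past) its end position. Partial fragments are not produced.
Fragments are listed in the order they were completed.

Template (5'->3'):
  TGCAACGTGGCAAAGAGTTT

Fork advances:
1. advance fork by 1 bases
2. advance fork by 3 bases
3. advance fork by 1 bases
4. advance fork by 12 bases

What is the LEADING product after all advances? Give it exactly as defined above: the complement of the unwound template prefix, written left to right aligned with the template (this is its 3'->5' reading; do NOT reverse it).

Step 1: advance 1 -> fork_pos = 0 + 1 = 1.
Step 2: advance 3 -> fork_pos = 1 + 3 = 4.
Step 3: advance 1 -> fork_pos = 4 + 1 = 5.
Step 4: advance 12 -> fork_pos = 5 + 12 = 17.
Unwound prefix: template[0:17] = TGCAACGTGGCAAAGAG
Complement it base by base (A<->T, C<->G), keeping left-to-right order:
  [0:5] TGCAA -> ACGTT
  [5:10] CGTGG -> GCACC
  [10:15] CAAAG -> GTTTC
  [15:17] AG -> TC
Concatenate: ACGTTGCACCGTTTCTC (length 17; written aligned with the template, i.e. 3'->5').

Answer: ACGTTGCACCGTTTCTC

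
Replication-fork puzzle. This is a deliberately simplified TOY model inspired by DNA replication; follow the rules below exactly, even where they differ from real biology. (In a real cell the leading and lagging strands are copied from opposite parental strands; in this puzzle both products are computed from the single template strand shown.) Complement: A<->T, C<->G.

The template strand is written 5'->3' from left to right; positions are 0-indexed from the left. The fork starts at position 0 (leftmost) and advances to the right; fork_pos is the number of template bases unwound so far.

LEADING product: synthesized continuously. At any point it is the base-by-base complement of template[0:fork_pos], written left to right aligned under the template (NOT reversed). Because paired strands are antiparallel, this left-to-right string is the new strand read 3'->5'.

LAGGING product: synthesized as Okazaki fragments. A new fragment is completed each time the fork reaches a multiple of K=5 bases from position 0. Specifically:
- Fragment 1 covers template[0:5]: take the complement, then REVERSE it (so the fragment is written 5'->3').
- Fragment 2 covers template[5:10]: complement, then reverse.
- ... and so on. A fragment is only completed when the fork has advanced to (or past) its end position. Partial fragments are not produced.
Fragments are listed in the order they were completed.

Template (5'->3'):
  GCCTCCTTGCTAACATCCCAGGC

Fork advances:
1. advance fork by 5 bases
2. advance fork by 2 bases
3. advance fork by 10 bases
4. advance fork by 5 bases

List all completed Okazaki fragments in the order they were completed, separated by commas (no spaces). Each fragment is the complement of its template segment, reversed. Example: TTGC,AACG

Step 1: advance 5 -> fork_pos = 0 + 5 = 5. Reached multiple(s) of 5: 5 -> fragment 1 completed (1 total).
Step 2: advance 2 -> fork_pos = 5 + 2 = 7. Next multiple of 5 is 10 (not reached); still 1 fragment(s).
Step 3: advance 10 -> fork_pos = 7 + 10 = 17. Reached multiple(s) of 5: 10, 15 -> fragments 2-3 completed (3 total).
Step 4: advance 5 -> fork_pos = 17 + 5 = 22. Reached multiple(s) of 5: 20 -> fragment 4 completed (4 total).
Final fork_pos = 22, so 4 fragment(s) are complete. Build each: template segment -> complement -> reverse.
Fragment 1: template[0:5] = GCCTC -> complement CGGAG -> reversed GAGGC
Fragment 2: template[5:10] = CTTGC -> complement GAACG -> reversed GCAAG
Fragment 3: template[10:15] = TAACA -> complement ATTGT -> reversed TGTTA
Fragment 4: template[15:20] = TCCCA -> complement AGGGT -> reversed TGGGA

Answer: GAGGC,GCAAG,TGTTA,TGGGA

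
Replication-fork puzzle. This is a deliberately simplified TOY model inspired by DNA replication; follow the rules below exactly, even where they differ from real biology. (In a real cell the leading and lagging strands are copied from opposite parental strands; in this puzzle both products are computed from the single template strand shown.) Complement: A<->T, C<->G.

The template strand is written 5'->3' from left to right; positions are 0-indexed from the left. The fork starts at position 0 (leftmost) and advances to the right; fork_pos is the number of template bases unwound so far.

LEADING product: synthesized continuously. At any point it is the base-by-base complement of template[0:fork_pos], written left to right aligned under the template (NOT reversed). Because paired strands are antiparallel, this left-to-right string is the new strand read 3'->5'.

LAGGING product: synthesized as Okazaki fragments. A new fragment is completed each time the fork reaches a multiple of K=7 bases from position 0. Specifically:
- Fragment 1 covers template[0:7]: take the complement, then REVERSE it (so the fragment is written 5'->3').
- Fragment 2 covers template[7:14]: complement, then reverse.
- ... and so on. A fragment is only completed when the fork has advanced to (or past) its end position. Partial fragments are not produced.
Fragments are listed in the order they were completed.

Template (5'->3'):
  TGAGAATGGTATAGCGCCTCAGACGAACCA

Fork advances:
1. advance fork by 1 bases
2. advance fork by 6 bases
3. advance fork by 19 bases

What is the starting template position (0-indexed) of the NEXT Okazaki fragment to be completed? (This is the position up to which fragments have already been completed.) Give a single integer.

Answer: 21

Derivation:
Step 1: advance 1 -> fork_pos = 0 + 1 = 1. Next multiple of 7 is 7 (not reached); still 0 fragment(s).
Step 2: advance 6 -> fork_pos = 1 + 6 = 7. Reached multiple(s) of 7: 7 -> fragment 1 completed (1 total).
Step 3: advance 19 -> fork_pos = 7 + 19 = 26. Reached multiple(s) of 7: 14, 21 -> fragments 2-3 completed (3 total).
3 fragment(s) completed, covering template[0:21] (3 x 7 = 21). The next fragment, fragment 4, covers template[21:28], so it starts at position 21.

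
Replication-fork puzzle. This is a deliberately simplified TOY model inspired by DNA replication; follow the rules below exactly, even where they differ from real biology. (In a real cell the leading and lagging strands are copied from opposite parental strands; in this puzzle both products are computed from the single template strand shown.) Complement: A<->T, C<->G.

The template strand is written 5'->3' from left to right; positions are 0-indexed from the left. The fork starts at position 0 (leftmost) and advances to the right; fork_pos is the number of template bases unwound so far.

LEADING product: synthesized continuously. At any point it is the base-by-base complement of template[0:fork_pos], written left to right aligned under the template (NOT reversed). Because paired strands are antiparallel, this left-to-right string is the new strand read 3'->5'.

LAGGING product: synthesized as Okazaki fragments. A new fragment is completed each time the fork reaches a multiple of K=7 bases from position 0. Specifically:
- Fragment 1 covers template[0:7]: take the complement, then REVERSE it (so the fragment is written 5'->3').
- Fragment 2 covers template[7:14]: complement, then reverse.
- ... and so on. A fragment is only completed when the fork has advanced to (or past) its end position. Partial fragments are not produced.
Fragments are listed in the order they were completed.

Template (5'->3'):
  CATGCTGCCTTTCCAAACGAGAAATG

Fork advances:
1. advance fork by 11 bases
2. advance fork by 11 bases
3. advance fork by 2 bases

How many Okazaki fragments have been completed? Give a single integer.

Step 1: advance 11 -> fork_pos = 0 + 11 = 11. Reached multiple(s) of 7: 7 -> fragment 1 completed (1 total).
Step 2: advance 11 -> fork_pos = 11 + 11 = 22. Reached multiple(s) of 7: 14, 21 -> fragments 2-3 completed (3 total).
Step 3: advance 2 -> fork_pos = 22 + 2 = 24. Next multiple of 7 is 28 (not reached); still 3 fragment(s).
Check: final fork_pos = 24; the multiples of 7 that are <= 24 are 7..21 -> 24 // 7 = 3 completed fragment(s).

Answer: 3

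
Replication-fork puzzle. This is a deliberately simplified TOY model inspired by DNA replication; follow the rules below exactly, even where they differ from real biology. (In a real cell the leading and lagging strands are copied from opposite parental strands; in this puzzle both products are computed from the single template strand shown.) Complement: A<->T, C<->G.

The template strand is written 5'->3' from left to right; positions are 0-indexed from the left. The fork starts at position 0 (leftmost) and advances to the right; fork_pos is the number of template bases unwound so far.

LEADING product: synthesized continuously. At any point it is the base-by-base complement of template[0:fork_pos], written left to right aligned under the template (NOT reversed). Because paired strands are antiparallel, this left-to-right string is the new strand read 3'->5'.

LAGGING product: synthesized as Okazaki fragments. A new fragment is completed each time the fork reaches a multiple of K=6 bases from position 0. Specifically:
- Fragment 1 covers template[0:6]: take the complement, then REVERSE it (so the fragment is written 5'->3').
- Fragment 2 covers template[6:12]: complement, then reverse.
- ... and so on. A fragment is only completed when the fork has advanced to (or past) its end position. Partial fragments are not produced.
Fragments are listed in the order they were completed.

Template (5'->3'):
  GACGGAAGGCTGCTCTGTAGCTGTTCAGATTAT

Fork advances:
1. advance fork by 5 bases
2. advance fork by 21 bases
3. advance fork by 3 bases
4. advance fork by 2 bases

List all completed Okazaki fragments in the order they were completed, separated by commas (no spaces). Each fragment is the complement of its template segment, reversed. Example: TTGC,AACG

Answer: TCCGTC,CAGCCT,ACAGAG,ACAGCT,ATCTGA

Derivation:
Step 1: advance 5 -> fork_pos = 0 + 5 = 5. Next multiple of 6 is 6 (not reached); still 0 fragment(s).
Step 2: advance 21 -> fork_pos = 5 + 21 = 26. Reached multiple(s) of 6: 6, 12, 18, 24 -> fragments 1-4 completed (4 total).
Step 3: advance 3 -> fork_pos = 26 + 3 = 29. Next multiple of 6 is 30 (not reached); still 4 fragment(s).
Step 4: advance 2 -> fork_pos = 29 + 2 = 31. Reached multiple(s) of 6: 30 -> fragment 5 completed (5 total).
Final fork_pos = 31, so 5 fragment(s) are complete. Build each: template segment -> complement -> reverse.
Fragment 1: template[0:6] = GACGGA -> complement CTGCCT -> reversed TCCGTC
Fragment 2: template[6:12] = AGGCTG -> complement TCCGAC -> reversed CAGCCT
Fragment 3: template[12:18] = CTCTGT -> complement GAGACA -> reversed ACAGAG
Fragment 4: template[18:24] = AGCTGT -> complement TCGACA -> reversed ACAGCT
Fragment 5: template[24:30] = TCAGAT -> complement AGTCTA -> reversed ATCTGA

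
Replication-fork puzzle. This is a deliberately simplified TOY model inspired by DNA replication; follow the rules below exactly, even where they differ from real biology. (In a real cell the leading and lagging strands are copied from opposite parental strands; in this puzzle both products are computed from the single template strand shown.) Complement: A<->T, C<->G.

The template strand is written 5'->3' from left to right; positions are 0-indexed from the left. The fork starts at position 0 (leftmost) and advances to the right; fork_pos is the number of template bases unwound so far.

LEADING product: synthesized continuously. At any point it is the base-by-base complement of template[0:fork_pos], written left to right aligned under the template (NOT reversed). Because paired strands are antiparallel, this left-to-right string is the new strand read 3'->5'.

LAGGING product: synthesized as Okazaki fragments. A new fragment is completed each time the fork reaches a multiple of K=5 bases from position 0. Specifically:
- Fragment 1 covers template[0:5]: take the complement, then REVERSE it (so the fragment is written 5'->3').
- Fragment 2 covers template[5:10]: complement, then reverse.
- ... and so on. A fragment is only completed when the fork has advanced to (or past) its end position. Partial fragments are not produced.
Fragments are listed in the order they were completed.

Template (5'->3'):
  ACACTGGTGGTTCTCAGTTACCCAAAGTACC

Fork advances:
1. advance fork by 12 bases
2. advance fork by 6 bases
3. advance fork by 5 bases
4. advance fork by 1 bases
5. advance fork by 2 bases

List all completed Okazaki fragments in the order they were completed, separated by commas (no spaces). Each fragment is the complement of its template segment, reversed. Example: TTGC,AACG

Answer: AGTGT,CCACC,GAGAA,TAACT,TTGGG

Derivation:
Step 1: advance 12 -> fork_pos = 0 + 12 = 12. Reached multiple(s) of 5: 5, 10 -> fragments 1-2 completed (2 total).
Step 2: advance 6 -> fork_pos = 12 + 6 = 18. Reached multiple(s) of 5: 15 -> fragment 3 completed (3 total).
Step 3: advance 5 -> fork_pos = 18 + 5 = 23. Reached multiple(s) of 5: 20 -> fragment 4 completed (4 total).
Step 4: advance 1 -> fork_pos = 23 + 1 = 24. Next multiple of 5 is 25 (not reached); still 4 fragment(s).
Step 5: advance 2 -> fork_pos = 24 + 2 = 26. Reached multiple(s) of 5: 25 -> fragment 5 completed (5 total).
Final fork_pos = 26, so 5 fragment(s) are complete. Build each: template segment -> complement -> reverse.
Fragment 1: template[0:5] = ACACT -> complement TGTGA -> reversed AGTGT
Fragment 2: template[5:10] = GGTGG -> complement CCACC -> reversed CCACC
Fragment 3: template[10:15] = TTCTC -> complement AAGAG -> reversed GAGAA
Fragment 4: template[15:20] = AGTTA -> complement TCAAT -> reversed TAACT
Fragment 5: template[20:25] = CCCAA -> complement GGGTT -> reversed TTGGG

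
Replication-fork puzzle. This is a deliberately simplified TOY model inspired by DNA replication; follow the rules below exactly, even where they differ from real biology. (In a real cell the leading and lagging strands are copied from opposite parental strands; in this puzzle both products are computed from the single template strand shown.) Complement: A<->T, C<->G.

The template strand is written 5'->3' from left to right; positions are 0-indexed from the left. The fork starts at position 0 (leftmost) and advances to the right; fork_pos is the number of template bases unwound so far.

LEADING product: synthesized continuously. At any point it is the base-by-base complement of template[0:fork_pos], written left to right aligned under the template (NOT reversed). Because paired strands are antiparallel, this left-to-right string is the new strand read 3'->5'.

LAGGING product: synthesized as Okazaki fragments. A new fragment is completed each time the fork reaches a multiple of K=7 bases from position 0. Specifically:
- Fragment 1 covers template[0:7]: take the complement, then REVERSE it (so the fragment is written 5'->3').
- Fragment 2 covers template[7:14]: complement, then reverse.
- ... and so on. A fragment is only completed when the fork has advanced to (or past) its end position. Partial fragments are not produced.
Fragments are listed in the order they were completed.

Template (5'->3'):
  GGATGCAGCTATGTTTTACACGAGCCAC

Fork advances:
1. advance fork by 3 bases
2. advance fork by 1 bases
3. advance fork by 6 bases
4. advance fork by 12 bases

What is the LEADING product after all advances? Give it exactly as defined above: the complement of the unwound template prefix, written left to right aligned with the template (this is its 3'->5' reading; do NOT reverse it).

Step 1: advance 3 -> fork_pos = 0 + 3 = 3.
Step 2: advance 1 -> fork_pos = 3 + 1 = 4.
Step 3: advance 6 -> fork_pos = 4 + 6 = 10.
Step 4: advance 12 -> fork_pos = 10 + 12 = 22.
Unwound prefix: template[0:22] = GGATGCAGCTATGTTTTACACG
Complement it base by base (A<->T, C<->G), keeping left-to-right order:
  [0:5] GGATG -> CCTAC
  [5:10] CAGCT -> GTCGA
  [10:15] ATGTT -> TACAA
  [15:20] TTACA -> AATGT
  [20:22] CG -> GC
Concatenate: CCTACGTCGATACAAAATGTGC (length 22; written aligned with the template, i.e. 3'->5').

Answer: CCTACGTCGATACAAAATGTGC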